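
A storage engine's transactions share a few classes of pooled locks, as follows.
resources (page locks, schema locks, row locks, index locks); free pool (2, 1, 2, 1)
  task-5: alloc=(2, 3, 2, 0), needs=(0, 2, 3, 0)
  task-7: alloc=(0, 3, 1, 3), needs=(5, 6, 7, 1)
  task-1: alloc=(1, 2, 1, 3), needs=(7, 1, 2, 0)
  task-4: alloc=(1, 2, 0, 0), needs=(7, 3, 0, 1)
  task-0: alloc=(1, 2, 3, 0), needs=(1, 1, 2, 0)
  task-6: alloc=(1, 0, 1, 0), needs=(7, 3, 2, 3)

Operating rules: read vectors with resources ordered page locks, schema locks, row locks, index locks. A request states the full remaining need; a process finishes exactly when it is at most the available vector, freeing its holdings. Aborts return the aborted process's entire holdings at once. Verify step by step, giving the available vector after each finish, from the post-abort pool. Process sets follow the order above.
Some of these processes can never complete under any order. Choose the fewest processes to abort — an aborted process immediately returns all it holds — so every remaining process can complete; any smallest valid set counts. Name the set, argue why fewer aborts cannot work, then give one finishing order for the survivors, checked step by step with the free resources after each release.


Minimum abort set: task-1 and task-6.
Key observation: aborting task-1 and task-6 returns (2, 2, 2, 3), and task-4 — hopeless before — runs at step 3 with the returned capacity in the pool.
Minimality, checking each single-abort alternative: task-5 alone leaves task-1 blocked (short on page locks); task-7 alone leaves task-1 blocked (short on page locks); task-1 alone leaves task-4 blocked (short on page locks); task-4 alone leaves task-1 blocked (short on page locks); task-0 alone leaves task-1 blocked (short on page locks); task-6 alone leaves task-1 blocked (short on page locks).
Survivors finish in the order: task-5, task-0, task-4, task-7. Step-by-step check (pool after the aborts first):
  pool = (4, 3, 4, 4)
  task-5 needs (0, 2, 3, 0) <= (4, 3, 4, 4) -> finishes; pool += (2, 3, 2, 0) = (6, 6, 6, 4)
  task-0 needs (1, 1, 2, 0) <= (6, 6, 6, 4) -> finishes; pool += (1, 2, 3, 0) = (7, 8, 9, 4)
  task-4 needs (7, 3, 0, 1) <= (7, 8, 9, 4) -> finishes; pool += (1, 2, 0, 0) = (8, 10, 9, 4)
  task-7 needs (5, 6, 7, 1) <= (8, 10, 9, 4) -> finishes; pool += (0, 3, 1, 3) = (8, 13, 10, 7)


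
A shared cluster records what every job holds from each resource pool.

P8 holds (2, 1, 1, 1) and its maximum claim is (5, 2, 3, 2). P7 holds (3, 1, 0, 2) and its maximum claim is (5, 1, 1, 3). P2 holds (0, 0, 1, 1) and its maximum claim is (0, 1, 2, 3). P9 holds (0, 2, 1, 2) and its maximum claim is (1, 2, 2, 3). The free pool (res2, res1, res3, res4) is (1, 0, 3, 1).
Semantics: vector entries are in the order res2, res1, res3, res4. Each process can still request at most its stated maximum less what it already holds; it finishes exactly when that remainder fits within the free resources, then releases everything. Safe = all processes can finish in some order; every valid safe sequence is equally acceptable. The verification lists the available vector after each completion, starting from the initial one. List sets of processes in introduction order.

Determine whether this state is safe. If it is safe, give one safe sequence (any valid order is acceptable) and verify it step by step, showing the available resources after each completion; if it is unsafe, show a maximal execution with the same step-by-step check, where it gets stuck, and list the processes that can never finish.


The state is UNSAFE.
Key observation: no order helps: past P9, P2, the free pool tops out at (1, 2, 5, 4), below what each blocked process needs in res2.
Going as far as possible: P9, P2; after that, nothing fits. Walking it through:
  pool = (1, 0, 3, 1)
  run P9 (needs (1, 0, 1, 1), free (1, 0, 3, 1)); after release of (0, 2, 1, 2) the pool is (1, 2, 4, 3)
  run P2 (needs (0, 1, 1, 2), free (1, 2, 4, 3)); after release of (0, 0, 1, 1) the pool is (1, 2, 5, 4)
  P8 cannot run: need (3, 1, 2, 1) vs free (1, 2, 5, 4) (insufficient res2)
  P7 cannot run: need (2, 0, 1, 1) vs free (1, 2, 5, 4) (insufficient res2)
Processes that can never finish: P8 and P7.


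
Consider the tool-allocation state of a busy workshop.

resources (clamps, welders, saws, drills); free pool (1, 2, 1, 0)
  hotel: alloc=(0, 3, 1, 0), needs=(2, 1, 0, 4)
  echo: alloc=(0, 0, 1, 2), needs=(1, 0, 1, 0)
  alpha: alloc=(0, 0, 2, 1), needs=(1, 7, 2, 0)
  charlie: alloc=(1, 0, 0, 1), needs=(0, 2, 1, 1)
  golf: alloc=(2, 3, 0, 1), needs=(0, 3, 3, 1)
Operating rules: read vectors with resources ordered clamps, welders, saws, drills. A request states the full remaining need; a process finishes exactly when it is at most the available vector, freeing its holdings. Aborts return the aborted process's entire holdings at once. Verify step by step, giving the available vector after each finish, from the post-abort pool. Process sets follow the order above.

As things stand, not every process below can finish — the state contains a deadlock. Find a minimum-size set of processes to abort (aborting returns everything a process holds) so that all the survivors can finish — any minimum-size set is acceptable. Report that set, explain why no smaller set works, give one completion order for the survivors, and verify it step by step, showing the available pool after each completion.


The answer: abort alpha.
Key observation: aborting alpha returns (0, 0, 2, 1), and hotel — hopeless before — runs at step 3 with the returned capacity in the pool.
Why nothing smaller works: aborting no one leaves the state deadlocked as given.
Survivors finish in the order: echo, charlie, hotel, golf. Walking it through (pool after the aborts first):
  pool = (1, 2, 3, 1)
  run echo (needs (1, 0, 1, 0), free (1, 2, 3, 1)); after release of (0, 0, 1, 2) the pool is (1, 2, 4, 3)
  run charlie (needs (0, 2, 1, 1), free (1, 2, 4, 3)); after release of (1, 0, 0, 1) the pool is (2, 2, 4, 4)
  run hotel (needs (2, 1, 0, 4), free (2, 2, 4, 4)); after release of (0, 3, 1, 0) the pool is (2, 5, 5, 4)
  run golf (needs (0, 3, 3, 1), free (2, 5, 5, 4)); after release of (2, 3, 0, 1) the pool is (4, 8, 5, 5)


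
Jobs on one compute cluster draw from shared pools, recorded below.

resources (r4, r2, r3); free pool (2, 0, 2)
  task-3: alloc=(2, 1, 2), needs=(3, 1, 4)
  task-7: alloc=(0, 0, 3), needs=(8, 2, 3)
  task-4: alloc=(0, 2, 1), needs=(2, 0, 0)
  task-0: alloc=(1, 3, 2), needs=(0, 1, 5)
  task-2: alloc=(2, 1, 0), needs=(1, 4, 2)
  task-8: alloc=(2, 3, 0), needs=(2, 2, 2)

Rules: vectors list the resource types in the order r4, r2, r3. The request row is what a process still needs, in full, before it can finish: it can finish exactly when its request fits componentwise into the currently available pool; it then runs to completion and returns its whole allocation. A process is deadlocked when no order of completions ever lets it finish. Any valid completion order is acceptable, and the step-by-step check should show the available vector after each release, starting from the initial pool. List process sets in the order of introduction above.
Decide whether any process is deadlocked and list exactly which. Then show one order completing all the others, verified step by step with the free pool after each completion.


The deadlocked set is task-3, task-7 and task-0.
Key observation: after task-4, task-8, task-2 the pool peaks at (6, 6, 3), and each blocked process is short somewhere: task-3 on r3; task-7 on r4; task-0 on r3.
A valid finishing order for the others: task-4, task-8, task-2. Verifying each step:
  pool = (2, 0, 2)
  task-4: need (2, 0, 0) fits (2, 0, 2); releases (0, 2, 1), pool now (2, 2, 3)
  task-8: need (2, 2, 2) fits (2, 2, 3); releases (2, 3, 0), pool now (4, 5, 3)
  task-2: need (1, 4, 2) fits (4, 5, 3); releases (2, 1, 0), pool now (6, 6, 3)
The blocked processes can never fit:
  blocked: task-3 wants (3, 1, 4), pool (6, 6, 3) — not enough r3
  blocked: task-7 wants (8, 2, 3), pool (6, 6, 3) — not enough r4
  blocked: task-0 wants (0, 1, 5), pool (6, 6, 3) — not enough r3


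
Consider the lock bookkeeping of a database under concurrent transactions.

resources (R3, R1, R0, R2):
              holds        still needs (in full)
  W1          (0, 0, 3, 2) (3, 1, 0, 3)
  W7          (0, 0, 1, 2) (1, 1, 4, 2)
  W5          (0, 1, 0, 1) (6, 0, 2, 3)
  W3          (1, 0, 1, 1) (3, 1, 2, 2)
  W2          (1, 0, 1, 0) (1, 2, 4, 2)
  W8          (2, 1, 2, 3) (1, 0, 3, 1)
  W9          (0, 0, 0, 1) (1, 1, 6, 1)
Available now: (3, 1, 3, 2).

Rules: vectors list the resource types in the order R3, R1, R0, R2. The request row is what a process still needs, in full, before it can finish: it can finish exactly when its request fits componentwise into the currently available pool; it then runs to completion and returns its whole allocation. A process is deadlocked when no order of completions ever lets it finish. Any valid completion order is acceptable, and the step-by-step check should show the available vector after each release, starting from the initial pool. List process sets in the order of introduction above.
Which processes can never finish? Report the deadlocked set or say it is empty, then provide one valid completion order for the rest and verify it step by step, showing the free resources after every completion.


Nothing here is deadlocked.
Key observation: W3 can run right away; the returned allocation unlocks the remaining processes in turn.
The rest can finish in the order W3, W8, W7, W5, W1, W2, W9. Walking it through:
  pool = (3, 1, 3, 2)
  W3: need (3, 1, 2, 2) fits (3, 1, 3, 2); releases (1, 0, 1, 1), pool now (4, 1, 4, 3)
  W8: need (1, 0, 3, 1) fits (4, 1, 4, 3); releases (2, 1, 2, 3), pool now (6, 2, 6, 6)
  W7: need (1, 1, 4, 2) fits (6, 2, 6, 6); releases (0, 0, 1, 2), pool now (6, 2, 7, 8)
  W5: need (6, 0, 2, 3) fits (6, 2, 7, 8); releases (0, 1, 0, 1), pool now (6, 3, 7, 9)
  W1: need (3, 1, 0, 3) fits (6, 3, 7, 9); releases (0, 0, 3, 2), pool now (6, 3, 10, 11)
  W2: need (1, 2, 4, 2) fits (6, 3, 10, 11); releases (1, 0, 1, 0), pool now (7, 3, 11, 11)
  W9: need (1, 1, 6, 1) fits (7, 3, 11, 11); releases (0, 0, 0, 1), pool now (7, 3, 11, 12)


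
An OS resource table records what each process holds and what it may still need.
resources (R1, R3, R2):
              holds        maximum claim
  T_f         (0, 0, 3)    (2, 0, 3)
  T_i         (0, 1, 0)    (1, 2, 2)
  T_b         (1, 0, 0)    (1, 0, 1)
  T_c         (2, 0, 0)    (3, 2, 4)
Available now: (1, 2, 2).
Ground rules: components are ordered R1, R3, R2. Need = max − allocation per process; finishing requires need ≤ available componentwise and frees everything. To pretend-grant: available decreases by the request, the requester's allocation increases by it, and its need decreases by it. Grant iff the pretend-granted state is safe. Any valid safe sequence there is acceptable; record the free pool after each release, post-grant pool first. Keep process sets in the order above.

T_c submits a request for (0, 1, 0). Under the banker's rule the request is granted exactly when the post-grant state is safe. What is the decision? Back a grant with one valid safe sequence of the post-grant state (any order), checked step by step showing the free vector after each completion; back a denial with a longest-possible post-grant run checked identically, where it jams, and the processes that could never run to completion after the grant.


GRANT. The post-grant state is safe; one safe sequence: T_b, T_i, T_f, T_c.
Key observation: (1, 1, 2) free after granting still covers T_b first, and each release covers the next.
Step-by-step check of the post-grant state:
  pool = (1, 1, 2)
  T_b: need (0, 0, 1) fits (1, 1, 2); releases (1, 0, 0), pool now (2, 1, 2)
  T_i: need (1, 1, 2) fits (2, 1, 2); releases (0, 1, 0), pool now (2, 2, 2)
  T_f: need (2, 0, 0) fits (2, 2, 2); releases (0, 0, 3), pool now (2, 2, 5)
  T_c: need (1, 1, 4) fits (2, 2, 5); releases (2, 1, 0), pool now (4, 3, 5)


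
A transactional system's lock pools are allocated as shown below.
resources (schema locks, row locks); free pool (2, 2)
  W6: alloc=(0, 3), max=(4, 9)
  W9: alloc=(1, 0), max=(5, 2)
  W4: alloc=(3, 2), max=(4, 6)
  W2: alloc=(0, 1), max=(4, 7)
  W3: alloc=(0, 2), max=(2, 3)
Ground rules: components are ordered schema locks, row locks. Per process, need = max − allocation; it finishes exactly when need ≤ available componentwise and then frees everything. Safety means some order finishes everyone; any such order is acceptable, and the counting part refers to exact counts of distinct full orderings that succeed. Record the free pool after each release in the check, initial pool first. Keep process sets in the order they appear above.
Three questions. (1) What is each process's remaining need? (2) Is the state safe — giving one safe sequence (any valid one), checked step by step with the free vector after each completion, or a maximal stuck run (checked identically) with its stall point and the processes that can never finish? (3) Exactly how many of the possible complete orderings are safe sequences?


(1) Outstanding need per process (order schema locks, row locks):
  W6: (4, 6)
  W9: (4, 2)
  W4: (1, 4)
  W2: (4, 6)
  W3: (2, 1)
(2) SAFE — a valid safe sequence is W3, W4, W6, W9, W2.
Key observation: the first exact fit in this order is W3 — it needs (2, 1) with (2, 2) free, meeting a requested resource to the last unit.
Check, step by step:
  pool = (2, 2)
  run W3 (needs (2, 1), free (2, 2)); after release of (0, 2) the pool is (2, 4)
  run W4 (needs (1, 4), free (2, 4)); after release of (3, 2) the pool is (5, 6)
  run W6 (needs (4, 6), free (5, 6)); after release of (0, 3) the pool is (5, 9)
  run W9 (needs (4, 2), free (5, 9)); after release of (1, 0) the pool is (6, 9)
  run W2 (needs (4, 6), free (6, 9)); after release of (0, 1) the pool is (6, 10)
(3) Precisely 6 of the possible complete orderings are safe sequences.


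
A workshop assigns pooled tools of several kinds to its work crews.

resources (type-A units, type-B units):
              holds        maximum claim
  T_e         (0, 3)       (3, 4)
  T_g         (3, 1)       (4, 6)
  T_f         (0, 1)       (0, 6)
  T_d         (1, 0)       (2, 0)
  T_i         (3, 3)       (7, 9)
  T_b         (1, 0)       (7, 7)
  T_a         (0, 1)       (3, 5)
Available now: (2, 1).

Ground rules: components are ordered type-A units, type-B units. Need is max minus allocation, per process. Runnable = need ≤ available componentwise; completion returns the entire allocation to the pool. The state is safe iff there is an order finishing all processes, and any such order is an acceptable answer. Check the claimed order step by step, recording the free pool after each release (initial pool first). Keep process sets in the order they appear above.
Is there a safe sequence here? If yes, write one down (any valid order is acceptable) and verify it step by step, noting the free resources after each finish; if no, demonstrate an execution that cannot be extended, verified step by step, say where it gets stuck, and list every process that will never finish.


The state is SAFE; one workable sequence: T_d, T_e, T_a, T_g, T_f, T_b, T_i.
Key observation: the first exact fit in this order is T_e — it needs (3, 1) with (3, 1) free, meeting a requested resource to the last unit.
Check, step by step:
  pool = (2, 1)
  run T_d (needs (1, 0), free (2, 1)); after release of (1, 0) the pool is (3, 1)
  run T_e (needs (3, 1), free (3, 1)); after release of (0, 3) the pool is (3, 4)
  run T_a (needs (3, 4), free (3, 4)); after release of (0, 1) the pool is (3, 5)
  run T_g (needs (1, 5), free (3, 5)); after release of (3, 1) the pool is (6, 6)
  run T_f (needs (0, 5), free (6, 6)); after release of (0, 1) the pool is (6, 7)
  run T_b (needs (6, 7), free (6, 7)); after release of (1, 0) the pool is (7, 7)
  run T_i (needs (4, 6), free (7, 7)); after release of (3, 3) the pool is (10, 10)


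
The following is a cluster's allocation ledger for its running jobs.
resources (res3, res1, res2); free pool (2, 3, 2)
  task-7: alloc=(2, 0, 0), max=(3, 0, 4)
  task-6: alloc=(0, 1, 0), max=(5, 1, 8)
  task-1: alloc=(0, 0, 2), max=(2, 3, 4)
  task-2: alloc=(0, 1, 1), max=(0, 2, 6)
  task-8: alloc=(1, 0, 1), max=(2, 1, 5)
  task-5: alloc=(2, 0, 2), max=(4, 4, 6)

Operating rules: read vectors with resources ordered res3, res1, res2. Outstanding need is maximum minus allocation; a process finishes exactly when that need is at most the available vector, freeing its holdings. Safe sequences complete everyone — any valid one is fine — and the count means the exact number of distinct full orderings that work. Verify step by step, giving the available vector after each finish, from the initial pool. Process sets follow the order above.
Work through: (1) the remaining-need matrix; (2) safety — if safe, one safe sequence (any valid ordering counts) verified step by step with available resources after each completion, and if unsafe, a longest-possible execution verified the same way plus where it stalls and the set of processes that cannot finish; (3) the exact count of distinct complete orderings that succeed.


(1) Need matrix, components ordered res3, res1, res2:
  task-7: (1, 0, 4)
  task-6: (5, 0, 8)
  task-1: (2, 3, 2)
  task-2: (0, 1, 5)
  task-8: (1, 1, 4)
  task-5: (2, 4, 4)
(2) SAFE — a valid safe sequence is task-1, task-8, task-2, task-5, task-6, task-7.
Key observation: at task-1 the run first touches a limit — (2, 3, 2) against (2, 3, 2), exact on a resource it actually requests.
Verifying each step:
  pool = (2, 3, 2)
  task-1 needs (2, 3, 2) <= (2, 3, 2) -> finishes; pool += (0, 0, 2) = (2, 3, 4)
  task-8 needs (1, 1, 4) <= (2, 3, 4) -> finishes; pool += (1, 0, 1) = (3, 3, 5)
  task-2 needs (0, 1, 5) <= (3, 3, 5) -> finishes; pool += (0, 1, 1) = (3, 4, 6)
  task-5 needs (2, 4, 4) <= (3, 4, 6) -> finishes; pool += (2, 0, 2) = (5, 4, 8)
  task-6 needs (5, 0, 8) <= (5, 4, 8) -> finishes; pool += (0, 1, 0) = (5, 5, 8)
  task-7 needs (1, 0, 4) <= (5, 5, 8) -> finishes; pool += (2, 0, 0) = (7, 5, 8)
(3) Precisely 5 of the possible complete orderings are safe sequences.


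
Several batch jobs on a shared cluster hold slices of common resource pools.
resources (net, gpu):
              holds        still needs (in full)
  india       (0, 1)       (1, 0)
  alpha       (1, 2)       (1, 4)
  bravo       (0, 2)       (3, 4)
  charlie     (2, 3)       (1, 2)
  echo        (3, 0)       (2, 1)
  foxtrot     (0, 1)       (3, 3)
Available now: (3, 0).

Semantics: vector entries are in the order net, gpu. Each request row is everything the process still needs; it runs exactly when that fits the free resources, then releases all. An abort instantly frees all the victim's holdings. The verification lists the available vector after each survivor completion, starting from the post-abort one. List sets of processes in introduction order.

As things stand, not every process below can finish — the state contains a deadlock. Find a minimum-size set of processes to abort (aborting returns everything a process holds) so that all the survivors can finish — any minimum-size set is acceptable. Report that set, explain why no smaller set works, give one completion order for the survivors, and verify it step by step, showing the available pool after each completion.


The answer: abort alpha.
Key observation: before aborting alpha, charlie was permanently blocked — no order could ever run it; afterwards it completes at step 1.
Why nothing smaller works: aborting no one leaves the state deadlocked as given.
Survivors finish in the order: charlie, bravo, india, echo, foxtrot. Step-by-step check (pool after the aborts first):
  pool = (4, 2)
  run charlie (needs (1, 2), free (4, 2)); after release of (2, 3) the pool is (6, 5)
  run bravo (needs (3, 4), free (6, 5)); after release of (0, 2) the pool is (6, 7)
  run india (needs (1, 0), free (6, 7)); after release of (0, 1) the pool is (6, 8)
  run echo (needs (2, 1), free (6, 8)); after release of (3, 0) the pool is (9, 8)
  run foxtrot (needs (3, 3), free (9, 8)); after release of (0, 1) the pool is (9, 9)


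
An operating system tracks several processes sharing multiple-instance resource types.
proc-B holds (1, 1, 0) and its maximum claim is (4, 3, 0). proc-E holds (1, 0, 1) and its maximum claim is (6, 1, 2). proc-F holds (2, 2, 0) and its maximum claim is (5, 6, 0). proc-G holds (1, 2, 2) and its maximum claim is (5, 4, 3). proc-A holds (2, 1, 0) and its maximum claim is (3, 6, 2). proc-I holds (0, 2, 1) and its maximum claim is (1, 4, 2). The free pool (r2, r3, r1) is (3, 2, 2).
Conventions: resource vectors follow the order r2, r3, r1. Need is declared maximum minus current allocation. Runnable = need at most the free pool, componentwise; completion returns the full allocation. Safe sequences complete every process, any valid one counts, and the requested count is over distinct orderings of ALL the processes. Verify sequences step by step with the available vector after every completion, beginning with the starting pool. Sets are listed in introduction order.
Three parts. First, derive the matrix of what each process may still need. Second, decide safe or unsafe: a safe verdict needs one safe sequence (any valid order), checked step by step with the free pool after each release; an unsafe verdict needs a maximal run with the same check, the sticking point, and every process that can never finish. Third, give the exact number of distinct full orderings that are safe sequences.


(1) Need matrix, components ordered r2, r3, r1:
  proc-B: (3, 2, 0)
  proc-E: (5, 1, 1)
  proc-F: (3, 4, 0)
  proc-G: (4, 2, 1)
  proc-A: (1, 5, 2)
  proc-I: (1, 2, 1)
(2) The state is SAFE; one workable sequence: proc-I, proc-B, proc-G, proc-F, proc-E, proc-A.
Key observation: proc-I is the earliest step where a requested resource binds exactly: need (1, 2, 1), pool (3, 2, 2) at its turn.
Step-by-step check:
  pool = (3, 2, 2)
  proc-I: need (1, 2, 1) fits (3, 2, 2); releases (0, 2, 1), pool now (3, 4, 3)
  proc-B: need (3, 2, 0) fits (3, 4, 3); releases (1, 1, 0), pool now (4, 5, 3)
  proc-G: need (4, 2, 1) fits (4, 5, 3); releases (1, 2, 2), pool now (5, 7, 5)
  proc-F: need (3, 4, 0) fits (5, 7, 5); releases (2, 2, 0), pool now (7, 9, 5)
  proc-E: need (5, 1, 1) fits (7, 9, 5); releases (1, 0, 1), pool now (8, 9, 6)
  proc-A: need (1, 5, 2) fits (8, 9, 6); releases (2, 1, 0), pool now (10, 10, 6)
(3) Precisely 84 of the possible complete orderings are safe sequences.


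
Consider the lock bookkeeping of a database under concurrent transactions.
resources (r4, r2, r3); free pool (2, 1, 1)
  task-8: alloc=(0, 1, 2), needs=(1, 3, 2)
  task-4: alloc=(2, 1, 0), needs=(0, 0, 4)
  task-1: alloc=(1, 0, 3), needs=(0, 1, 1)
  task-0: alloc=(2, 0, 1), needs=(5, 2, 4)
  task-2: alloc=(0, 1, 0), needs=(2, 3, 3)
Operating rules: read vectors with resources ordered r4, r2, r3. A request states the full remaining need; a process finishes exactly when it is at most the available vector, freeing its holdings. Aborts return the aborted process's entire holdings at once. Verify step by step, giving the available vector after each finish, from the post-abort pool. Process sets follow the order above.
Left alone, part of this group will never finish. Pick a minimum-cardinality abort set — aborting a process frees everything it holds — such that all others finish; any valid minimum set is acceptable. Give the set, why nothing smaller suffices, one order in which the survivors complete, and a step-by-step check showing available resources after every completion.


The answer: abort task-8.
Key observation: before aborting task-8, task-2 was permanently blocked — no order could ever run it; afterwards it completes at step 4.
Minimality: the empty abort set fails — the state is deadlocked as it stands.
One survivor order: task-1, task-4, task-0, task-2. Verifying each step (post-abort pool first):
  pool = (2, 2, 3)
  task-1 needs (0, 1, 1) <= (2, 2, 3) -> finishes; pool += (1, 0, 3) = (3, 2, 6)
  task-4 needs (0, 0, 4) <= (3, 2, 6) -> finishes; pool += (2, 1, 0) = (5, 3, 6)
  task-0 needs (5, 2, 4) <= (5, 3, 6) -> finishes; pool += (2, 0, 1) = (7, 3, 7)
  task-2 needs (2, 3, 3) <= (7, 3, 7) -> finishes; pool += (0, 1, 0) = (7, 4, 7)


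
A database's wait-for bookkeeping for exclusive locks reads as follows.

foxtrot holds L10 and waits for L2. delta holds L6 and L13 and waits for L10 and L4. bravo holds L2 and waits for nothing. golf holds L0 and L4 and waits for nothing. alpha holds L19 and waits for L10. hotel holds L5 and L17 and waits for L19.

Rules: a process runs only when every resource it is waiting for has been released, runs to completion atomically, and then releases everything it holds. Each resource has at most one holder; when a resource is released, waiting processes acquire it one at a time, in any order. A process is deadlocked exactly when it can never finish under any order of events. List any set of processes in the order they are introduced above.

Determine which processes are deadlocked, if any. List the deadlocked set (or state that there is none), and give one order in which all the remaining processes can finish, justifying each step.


Nothing here is deadlocked.
Key observation: although several processes wait, no cycle exists — each chain bottoms out at a free runner.
A valid finishing order for the others: golf, bravo, foxtrot, delta, alpha, hotel.
Step-by-step check:
  golf waits on nothing -> runs at once and releases L0 and L4
  bravo waits on nothing -> runs at once and releases L2
  foxtrot: everything it awaited (L2) is free; runs, freeing L10
  delta: everything it awaited (L10 and L4) is free; runs, freeing L6 and L13
  alpha: everything it awaited (L10) is free; runs, freeing L19
  hotel: everything it awaited (L19) is free; runs, freeing L5 and L17


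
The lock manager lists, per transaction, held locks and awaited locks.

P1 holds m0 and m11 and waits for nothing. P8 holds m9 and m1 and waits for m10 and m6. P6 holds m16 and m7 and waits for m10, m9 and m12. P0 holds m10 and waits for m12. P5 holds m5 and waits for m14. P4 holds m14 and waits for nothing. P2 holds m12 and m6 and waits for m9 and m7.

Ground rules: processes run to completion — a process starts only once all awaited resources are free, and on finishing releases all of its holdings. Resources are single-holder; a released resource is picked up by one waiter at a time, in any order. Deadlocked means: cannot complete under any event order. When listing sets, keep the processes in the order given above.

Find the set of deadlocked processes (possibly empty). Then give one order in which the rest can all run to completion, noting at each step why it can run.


Deadlocked set: P8, P6, P0 and P2.
Key observation: the cycle P8 -> P0 -> P2 -> P8 can never break — each member waits on the next; P6 is caught in further circular waits.
One completion order for the rest: P4, P5, P1.
Step-by-step check:
  P4: no waits; runs immediately, freeing m14
  P5: everything it awaited (m14) is free; runs, freeing m5
  P1: no waits; runs immediately, freeing m0 and m11


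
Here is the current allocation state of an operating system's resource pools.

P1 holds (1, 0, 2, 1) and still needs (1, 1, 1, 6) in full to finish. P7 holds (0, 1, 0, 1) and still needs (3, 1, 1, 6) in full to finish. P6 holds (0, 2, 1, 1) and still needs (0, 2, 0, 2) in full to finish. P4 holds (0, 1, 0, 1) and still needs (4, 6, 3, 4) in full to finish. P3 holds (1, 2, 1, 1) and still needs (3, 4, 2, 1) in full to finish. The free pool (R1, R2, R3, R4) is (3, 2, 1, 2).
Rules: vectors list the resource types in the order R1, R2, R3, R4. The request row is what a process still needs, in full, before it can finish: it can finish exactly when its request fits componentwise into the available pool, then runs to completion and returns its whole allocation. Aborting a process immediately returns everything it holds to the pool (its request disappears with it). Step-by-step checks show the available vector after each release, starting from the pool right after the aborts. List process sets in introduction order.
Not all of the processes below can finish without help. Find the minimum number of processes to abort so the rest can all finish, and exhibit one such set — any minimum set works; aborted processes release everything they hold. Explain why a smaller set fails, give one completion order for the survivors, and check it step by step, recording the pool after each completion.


The answer: abort P1.
Key observation: aborting P1 returns (1, 0, 2, 1), and P7 — hopeless before — runs at step 4 with the returned capacity in the pool.
No smaller set exists: with zero aborts the deadlock remains.
Survivors finish in the order: P6, P3, P4, P7. Check, step by step (pool after the aborts first):
  pool = (4, 2, 3, 3)
  run P6 (needs (0, 2, 0, 2), free (4, 2, 3, 3)); after release of (0, 2, 1, 1) the pool is (4, 4, 4, 4)
  run P3 (needs (3, 4, 2, 1), free (4, 4, 4, 4)); after release of (1, 2, 1, 1) the pool is (5, 6, 5, 5)
  run P4 (needs (4, 6, 3, 4), free (5, 6, 5, 5)); after release of (0, 1, 0, 1) the pool is (5, 7, 5, 6)
  run P7 (needs (3, 1, 1, 6), free (5, 7, 5, 6)); after release of (0, 1, 0, 1) the pool is (5, 8, 5, 7)


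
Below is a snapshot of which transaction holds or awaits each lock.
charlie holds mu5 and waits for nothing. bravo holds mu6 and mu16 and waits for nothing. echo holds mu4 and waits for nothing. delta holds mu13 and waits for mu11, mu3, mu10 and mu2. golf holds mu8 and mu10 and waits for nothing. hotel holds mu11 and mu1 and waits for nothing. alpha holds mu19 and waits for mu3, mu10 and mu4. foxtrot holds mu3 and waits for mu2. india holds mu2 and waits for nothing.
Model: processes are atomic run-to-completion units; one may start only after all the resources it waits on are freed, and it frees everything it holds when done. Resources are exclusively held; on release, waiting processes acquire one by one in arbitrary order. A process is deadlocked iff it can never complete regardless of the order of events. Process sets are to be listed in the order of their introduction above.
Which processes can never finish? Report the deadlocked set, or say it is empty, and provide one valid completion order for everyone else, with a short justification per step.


The deadlocked set is empty.
Key observation: although several processes wait, no cycle exists — each chain bottoms out at a free runner.
The rest can finish in the order echo, golf, charlie, india, bravo, foxtrot, hotel, delta, alpha.
Walking it through:
  echo: no waits; runs immediately, freeing mu4
  golf: no waits; runs immediately, freeing mu8 and mu10
  charlie: no waits; runs immediately, freeing mu5
  india: no waits; runs immediately, freeing mu2
  bravo: no waits; runs immediately, freeing mu6 and mu16
  foxtrot waits on mu2 — all released -> runs and releases mu3
  hotel: no waits; runs immediately, freeing mu11 and mu1
  delta waits on mu11, mu3, mu10 and mu2 — all released -> runs and releases mu13
  alpha waits on mu3, mu10 and mu4 — all released -> runs and releases mu19


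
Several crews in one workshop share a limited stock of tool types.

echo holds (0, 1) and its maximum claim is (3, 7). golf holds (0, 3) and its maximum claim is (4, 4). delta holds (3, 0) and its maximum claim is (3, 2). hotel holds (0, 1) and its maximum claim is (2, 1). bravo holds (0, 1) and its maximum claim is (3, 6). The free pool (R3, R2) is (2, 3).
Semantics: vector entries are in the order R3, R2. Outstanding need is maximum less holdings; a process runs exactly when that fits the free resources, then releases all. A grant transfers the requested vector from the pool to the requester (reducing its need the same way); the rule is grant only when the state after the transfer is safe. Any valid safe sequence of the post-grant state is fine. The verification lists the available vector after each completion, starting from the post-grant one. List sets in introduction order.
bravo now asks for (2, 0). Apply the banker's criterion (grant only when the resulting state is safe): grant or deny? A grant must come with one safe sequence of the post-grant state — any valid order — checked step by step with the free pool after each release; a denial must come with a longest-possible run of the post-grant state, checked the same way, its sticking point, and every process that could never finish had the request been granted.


DENY. Granting would leave the state unsafe.
Key observation: after delta, hotel the pool peaks at (3, 4), and each blocked process is short somewhere: echo on R2; golf on R3; bravo on R2.
Pretend the grant happened; the run delta, hotel goes as far as possible. Walking it through:
  pool = (0, 3)
  delta needs (0, 2) <= (0, 3) -> finishes; pool += (3, 0) = (3, 3)
  hotel needs (2, 0) <= (3, 3) -> finishes; pool += (0, 1) = (3, 4)
  echo cannot run: need (3, 6) vs free (3, 4) (insufficient R2)
  golf cannot run: need (4, 1) vs free (3, 4) (insufficient R3)
  bravo cannot run: need (1, 5) vs free (3, 4) (insufficient R2)
Processes that could never finish after the grant: echo, golf and bravo.


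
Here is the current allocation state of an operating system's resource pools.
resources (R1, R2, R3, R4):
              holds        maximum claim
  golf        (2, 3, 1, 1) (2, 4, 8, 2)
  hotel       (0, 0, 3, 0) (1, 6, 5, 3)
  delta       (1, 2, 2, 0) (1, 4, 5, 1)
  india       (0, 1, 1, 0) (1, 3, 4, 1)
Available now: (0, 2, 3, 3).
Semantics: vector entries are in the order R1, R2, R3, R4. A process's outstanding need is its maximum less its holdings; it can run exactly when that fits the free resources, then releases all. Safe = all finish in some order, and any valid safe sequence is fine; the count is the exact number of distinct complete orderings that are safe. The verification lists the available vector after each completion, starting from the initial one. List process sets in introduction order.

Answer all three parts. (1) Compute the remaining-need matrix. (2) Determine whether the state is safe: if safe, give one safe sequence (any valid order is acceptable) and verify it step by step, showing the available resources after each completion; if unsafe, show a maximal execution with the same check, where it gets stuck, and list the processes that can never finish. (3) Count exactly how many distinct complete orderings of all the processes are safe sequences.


(1) Remaining need (order R1, R2, R3, R4):
  golf: (0, 1, 7, 1)
  hotel: (1, 6, 2, 3)
  delta: (0, 2, 3, 1)
  india: (1, 2, 3, 1)
(2) The state is UNSAFE.
Key observation: after delta, india the pool peaks at (1, 5, 6, 3), and each blocked process is short somewhere: golf on R3; hotel on R2.
A maximal execution: delta, india — then nothing else fits. Verifying each step:
  pool = (0, 2, 3, 3)
  delta needs (0, 2, 3, 1) <= (0, 2, 3, 3) -> finishes; pool += (1, 2, 2, 0) = (1, 4, 5, 3)
  india needs (1, 2, 3, 1) <= (1, 4, 5, 3) -> finishes; pool += (0, 1, 1, 0) = (1, 5, 6, 3)
  golf cannot run: need (0, 1, 7, 1) vs free (1, 5, 6, 3) (insufficient R3)
  hotel cannot run: need (1, 6, 2, 3) vs free (1, 5, 6, 3) (insufficient R2)
Permanently blocked: golf and hotel.
(3) The exact count: 0 of the possible complete orderings are safe sequences.


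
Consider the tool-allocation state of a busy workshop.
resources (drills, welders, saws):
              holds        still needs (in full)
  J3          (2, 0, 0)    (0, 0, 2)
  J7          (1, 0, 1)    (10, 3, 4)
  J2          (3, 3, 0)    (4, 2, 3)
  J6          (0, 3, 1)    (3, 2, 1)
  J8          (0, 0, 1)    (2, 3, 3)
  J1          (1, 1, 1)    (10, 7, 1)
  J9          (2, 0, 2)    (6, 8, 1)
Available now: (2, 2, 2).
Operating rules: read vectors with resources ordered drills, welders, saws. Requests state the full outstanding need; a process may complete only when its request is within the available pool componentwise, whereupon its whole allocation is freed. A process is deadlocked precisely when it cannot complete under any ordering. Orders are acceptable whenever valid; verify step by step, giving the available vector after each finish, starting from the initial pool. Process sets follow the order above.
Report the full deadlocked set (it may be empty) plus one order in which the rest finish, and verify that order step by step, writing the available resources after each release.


Deadlocked set: J7 and J1.
Key observation: after J3, J6, J2, J8, J9 complete, (9, 8, 6) is the best the pool ever gets, yet each leftover process wants more drills.
The rest can finish in the order J3, J6, J2, J8, J9. Verifying each step:
  pool = (2, 2, 2)
  J3 needs (0, 0, 2) <= (2, 2, 2) -> finishes; pool += (2, 0, 0) = (4, 2, 2)
  J6 needs (3, 2, 1) <= (4, 2, 2) -> finishes; pool += (0, 3, 1) = (4, 5, 3)
  J2 needs (4, 2, 3) <= (4, 5, 3) -> finishes; pool += (3, 3, 0) = (7, 8, 3)
  J8 needs (2, 3, 3) <= (7, 8, 3) -> finishes; pool += (0, 0, 1) = (7, 8, 4)
  J9 needs (6, 8, 1) <= (7, 8, 4) -> finishes; pool += (2, 0, 2) = (9, 8, 6)
None of the blocked processes ever fits:
  J7 cannot run: need (10, 3, 4) vs free (9, 8, 6) (insufficient drills)
  J1 cannot run: need (10, 7, 1) vs free (9, 8, 6) (insufficient drills)


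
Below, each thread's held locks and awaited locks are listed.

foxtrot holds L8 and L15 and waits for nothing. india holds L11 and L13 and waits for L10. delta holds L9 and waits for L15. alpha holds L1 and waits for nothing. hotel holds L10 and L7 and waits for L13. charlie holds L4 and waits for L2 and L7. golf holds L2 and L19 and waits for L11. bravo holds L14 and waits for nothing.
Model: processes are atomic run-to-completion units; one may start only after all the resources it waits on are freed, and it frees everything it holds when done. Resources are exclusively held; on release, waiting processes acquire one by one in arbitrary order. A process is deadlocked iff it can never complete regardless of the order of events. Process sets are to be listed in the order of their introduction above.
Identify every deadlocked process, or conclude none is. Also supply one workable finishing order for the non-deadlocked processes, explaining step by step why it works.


The deadlocked set is india, hotel, charlie and golf.
Key observation: the waits loop around india -> hotel -> india with no way out; charlie and golf wait into the deadlock from upstream.
One completion order for the rest: foxtrot, alpha, bravo, delta.
Check, step by step:
  foxtrot waits on nothing -> runs at once and releases L8 and L15
  alpha waits on nothing -> runs at once and releases L1
  bravo waits on nothing -> runs at once and releases L14
  delta: everything it awaited (L15) is free; runs, freeing L9


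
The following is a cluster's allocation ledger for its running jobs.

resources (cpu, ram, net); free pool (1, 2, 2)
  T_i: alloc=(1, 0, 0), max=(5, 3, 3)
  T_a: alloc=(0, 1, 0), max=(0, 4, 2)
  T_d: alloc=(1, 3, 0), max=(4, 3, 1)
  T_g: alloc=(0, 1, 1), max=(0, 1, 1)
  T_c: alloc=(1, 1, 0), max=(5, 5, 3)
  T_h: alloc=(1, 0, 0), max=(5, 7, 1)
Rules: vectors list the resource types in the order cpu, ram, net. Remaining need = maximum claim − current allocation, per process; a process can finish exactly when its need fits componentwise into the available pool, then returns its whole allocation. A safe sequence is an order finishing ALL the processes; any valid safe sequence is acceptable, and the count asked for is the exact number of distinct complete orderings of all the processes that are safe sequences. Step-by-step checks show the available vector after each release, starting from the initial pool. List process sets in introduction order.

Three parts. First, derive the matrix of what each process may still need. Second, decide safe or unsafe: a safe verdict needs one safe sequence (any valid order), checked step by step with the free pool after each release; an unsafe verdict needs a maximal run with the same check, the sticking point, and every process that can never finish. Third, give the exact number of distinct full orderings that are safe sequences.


(1) Need matrix, components ordered cpu, ram, net:
  T_i: (4, 3, 3)
  T_a: (0, 3, 2)
  T_d: (3, 0, 1)
  T_g: (0, 0, 0)
  T_c: (4, 4, 3)
  T_h: (4, 7, 1)
(2) The state is UNSAFE.
Key observation: once T_g, T_a finish, the pool peaks at (1, 4, 3) — and every remaining process still needs more cpu than that.
Going as far as possible: T_g, T_a; after that, nothing fits. Check, step by step:
  pool = (1, 2, 2)
  run T_g (needs (0, 0, 0), free (1, 2, 2)); after release of (0, 1, 1) the pool is (1, 3, 3)
  run T_a (needs (0, 3, 2), free (1, 3, 3)); after release of (0, 1, 0) the pool is (1, 4, 3)
  blocked: T_i wants (4, 3, 3), pool (1, 4, 3) — not enough cpu
  blocked: T_d wants (3, 0, 1), pool (1, 4, 3) — not enough cpu
  blocked: T_c wants (4, 4, 3), pool (1, 4, 3) — not enough cpu
  blocked: T_h wants (4, 7, 1), pool (1, 4, 3) — not enough cpu and ram
Processes that can never finish: T_i, T_d, T_c and T_h.
(3) Precisely 0 of the possible complete orderings are safe sequences.
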